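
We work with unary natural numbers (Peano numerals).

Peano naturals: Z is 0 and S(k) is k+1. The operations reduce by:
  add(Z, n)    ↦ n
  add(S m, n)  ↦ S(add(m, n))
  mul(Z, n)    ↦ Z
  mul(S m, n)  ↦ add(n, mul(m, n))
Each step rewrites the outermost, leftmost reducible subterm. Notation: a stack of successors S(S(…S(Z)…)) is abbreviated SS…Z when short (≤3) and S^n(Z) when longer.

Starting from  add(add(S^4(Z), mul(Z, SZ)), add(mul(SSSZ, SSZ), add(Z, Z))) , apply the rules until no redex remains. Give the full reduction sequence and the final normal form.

Answer: normal form = S^10(Z)  (in 32 steps)

Derivation:
  start: add(add(S^4(Z), mul(Z, SZ)), add(mul(SSSZ, SSZ), add(Z, Z)))
  [1] add(S(add(SSSZ, mul(Z, SZ))), add(mul(SSSZ, SSZ), add(Z, Z)))
  [2] S(add(add(SSSZ, mul(Z, SZ)), add(mul(SSSZ, SSZ), add(Z, Z))))
  [3] S(add(S(add(SSZ, mul(Z, SZ))), add(mul(SSSZ, SSZ), add(Z, Z))))
  [4] S(S(add(add(SSZ, mul(Z, SZ)), add(mul(SSSZ, SSZ), add(Z, Z)))))
  [5] S(S(add(S(add(SZ, mul(Z, SZ))), add(mul(SSSZ, SSZ), add(Z, Z)))))
  [6] S(S(S(add(add(SZ, mul(Z, SZ)), add(mul(SSSZ, SSZ), add(Z, Z))))))
  [7] S(S(S(add(S(add(Z, mul(Z, SZ))), add(mul(SSSZ, SSZ), add(Z, Z))))))
  [8] S(S(S(S(add(add(Z, mul(Z, SZ)), add(mul(SSSZ, SSZ), add(Z, Z)))))))
  [9] S(S(S(S(add(mul(Z, SZ), add(mul(SSSZ, SSZ), add(Z, Z)))))))
  [10] S(S(S(S(add(Z, add(mul(SSSZ, SSZ), add(Z, Z)))))))
  [11] S(S(S(S(add(mul(SSSZ, SSZ), add(Z, Z))))))
  [12] S(S(S(S(add(add(SSZ, mul(SSZ, SSZ)), add(Z, Z))))))
  [13] S(S(S(S(add(S(add(SZ, mul(SSZ, SSZ))), add(Z, Z))))))
  [14] S(S(S(S(S(add(add(SZ, mul(SSZ, SSZ)), add(Z, Z)))))))
  [15] S(S(S(S(S(add(S(add(Z, mul(SSZ, SSZ))), add(Z, Z)))))))
  [16] S(S(S(S(S(S(add(add(Z, mul(SSZ, SSZ)), add(Z, Z))))))))
  [17] S(S(S(S(S(S(add(mul(SSZ, SSZ), add(Z, Z))))))))
  [18] S(S(S(S(S(S(add(add(SSZ, mul(SZ, SSZ)), add(Z, Z))))))))
  [19] S(S(S(S(S(S(add(S(add(SZ, mul(SZ, SSZ))), add(Z, Z))))))))
  [20] S(S(S(S(S(S(S(add(add(SZ, mul(SZ, SSZ)), add(Z, Z)))))))))
  [21] S(S(S(S(S(S(S(add(S(add(Z, mul(SZ, SSZ))), add(Z, Z)))))))))
  [22] S(S(S(S(S(S(S(S(add(add(Z, mul(SZ, SSZ)), add(Z, Z))))))))))
  [23] S(S(S(S(S(S(S(S(add(mul(SZ, SSZ), add(Z, Z))))))))))
  [24] S(S(S(S(S(S(S(S(add(add(SSZ, mul(Z, SSZ)), add(Z, Z))))))))))
  [25] S(S(S(S(S(S(S(S(add(S(add(SZ, mul(Z, SSZ))), add(Z, Z))))))))))
  [26] S(S(S(S(S(S(S(S(S(add(add(SZ, mul(Z, SSZ)), add(Z, Z)))))))))))
  [27] S(S(S(S(S(S(S(S(S(add(S(add(Z, mul(Z, SSZ))), add(Z, Z)))))))))))
  [28] S(S(S(S(S(S(S(S(S(S(add(add(Z, mul(Z, SSZ)), add(Z, Z))))))))))))
  [29] S(S(S(S(S(S(S(S(S(S(add(mul(Z, SSZ), add(Z, Z))))))))))))
  [30] S(S(S(S(S(S(S(S(S(S(add(Z, add(Z, Z))))))))))))
  [31] S(S(S(S(S(S(S(S(S(S(add(Z, Z)))))))))))
  [32] S^10(Z)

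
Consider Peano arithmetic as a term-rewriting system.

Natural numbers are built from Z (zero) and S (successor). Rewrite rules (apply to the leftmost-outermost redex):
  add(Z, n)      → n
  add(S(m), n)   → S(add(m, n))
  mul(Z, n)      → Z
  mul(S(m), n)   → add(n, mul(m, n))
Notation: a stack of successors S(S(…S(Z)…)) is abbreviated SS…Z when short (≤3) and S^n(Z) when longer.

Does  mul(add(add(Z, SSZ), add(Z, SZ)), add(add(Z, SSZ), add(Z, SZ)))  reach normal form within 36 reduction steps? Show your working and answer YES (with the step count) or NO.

Answer: YES — reaches normal form S^9(Z) in 36 ≤ 36 steps

Reduction:
  start: mul(add(add(Z, SSZ), add(Z, SZ)), add(add(Z, SSZ), add(Z, SZ)))
  [1] mul(add(SSZ, add(Z, SZ)), add(add(Z, SSZ), add(Z, SZ)))
  [2] mul(S(add(SZ, add(Z, SZ))), add(add(Z, SSZ), add(Z, SZ)))
  [3] add(add(add(Z, SSZ), add(Z, SZ)), mul(add(SZ, add(Z, SZ)), add(add(Z, SSZ), add(Z, SZ))))
  [4] add(add(SSZ, add(Z, SZ)), mul(add(SZ, add(Z, SZ)), add(add(Z, SSZ), add(Z, SZ))))
  [5] add(S(add(SZ, add(Z, SZ))), mul(add(SZ, add(Z, SZ)), add(add(Z, SSZ), add(Z, SZ))))
  [6] S(add(add(SZ, add(Z, SZ)), mul(add(SZ, add(Z, SZ)), add(add(Z, SSZ), add(Z, SZ)))))
  [7] S(add(S(add(Z, add(Z, SZ))), mul(add(SZ, add(Z, SZ)), add(add(Z, SSZ), add(Z, SZ)))))
  [8] S(S(add(add(Z, add(Z, SZ)), mul(add(SZ, add(Z, SZ)), add(add(Z, SSZ), add(Z, SZ))))))
  [9] S(S(add(add(Z, SZ), mul(add(SZ, add(Z, SZ)), add(add(Z, SSZ), add(Z, SZ))))))
  [10] S(S(add(SZ, mul(add(SZ, add(Z, SZ)), add(add(Z, SSZ), add(Z, SZ))))))
  [11] S(S(S(add(Z, mul(add(SZ, add(Z, SZ)), add(add(Z, SSZ), add(Z, SZ)))))))
  [12] S(S(S(mul(add(SZ, add(Z, SZ)), add(add(Z, SSZ), add(Z, SZ))))))
  [13] S(S(S(mul(S(add(Z, add(Z, SZ))), add(add(Z, SSZ), add(Z, SZ))))))
  [14] S(S(S(add(add(add(Z, SSZ), add(Z, SZ)), mul(add(Z, add(Z, SZ)), add(add(Z, SSZ), add(Z, SZ)))))))
  [15] S(S(S(add(add(SSZ, add(Z, SZ)), mul(add(Z, add(Z, SZ)), add(add(Z, SSZ), add(Z, SZ)))))))
  [16] S(S(S(add(S(add(SZ, add(Z, SZ))), mul(add(Z, add(Z, SZ)), add(add(Z, SSZ), add(Z, SZ)))))))
  [17] S(S(S(S(add(add(SZ, add(Z, SZ)), mul(add(Z, add(Z, SZ)), add(add(Z, SSZ), add(Z, SZ))))))))
  [18] S(S(S(S(add(S(add(Z, add(Z, SZ))), mul(add(Z, add(Z, SZ)), add(add(Z, SSZ), add(Z, SZ))))))))
  [19] S(S(S(S(S(add(add(Z, add(Z, SZ)), mul(add(Z, add(Z, SZ)), add(add(Z, SSZ), add(Z, SZ)))))))))
  [20] S(S(S(S(S(add(add(Z, SZ), mul(add(Z, add(Z, SZ)), add(add(Z, SSZ), add(Z, SZ)))))))))
  [21] S(S(S(S(S(add(SZ, mul(add(Z, add(Z, SZ)), add(add(Z, SSZ), add(Z, SZ)))))))))
  [22] S(S(S(S(S(S(add(Z, mul(add(Z, add(Z, SZ)), add(add(Z, SSZ), add(Z, SZ))))))))))
  [23] S(S(S(S(S(S(mul(add(Z, add(Z, SZ)), add(add(Z, SSZ), add(Z, SZ)))))))))
  [24] S(S(S(S(S(S(mul(add(Z, SZ), add(add(Z, SSZ), add(Z, SZ)))))))))
  [25] S(S(S(S(S(S(mul(SZ, add(add(Z, SSZ), add(Z, SZ)))))))))
  [26] S(S(S(S(S(S(add(add(add(Z, SSZ), add(Z, SZ)), mul(Z, add(add(Z, SSZ), add(Z, SZ))))))))))
  [27] S(S(S(S(S(S(add(add(SSZ, add(Z, SZ)), mul(Z, add(add(Z, SSZ), add(Z, SZ))))))))))
  [28] S(S(S(S(S(S(add(S(add(SZ, add(Z, SZ))), mul(Z, add(add(Z, SSZ), add(Z, SZ))))))))))
  [29] S(S(S(S(S(S(S(add(add(SZ, add(Z, SZ)), mul(Z, add(add(Z, SSZ), add(Z, SZ)))))))))))
  [30] S(S(S(S(S(S(S(add(S(add(Z, add(Z, SZ))), mul(Z, add(add(Z, SSZ), add(Z, SZ)))))))))))
  [31] S(S(S(S(S(S(S(S(add(add(Z, add(Z, SZ)), mul(Z, add(add(Z, SSZ), add(Z, SZ))))))))))))
  [32] S(S(S(S(S(S(S(S(add(add(Z, SZ), mul(Z, add(add(Z, SSZ), add(Z, SZ))))))))))))
  [33] S(S(S(S(S(S(S(S(add(SZ, mul(Z, add(add(Z, SSZ), add(Z, SZ))))))))))))
  [34] S(S(S(S(S(S(S(S(S(add(Z, mul(Z, add(add(Z, SSZ), add(Z, SZ)))))))))))))
  [35] S(S(S(S(S(S(S(S(S(mul(Z, add(add(Z, SSZ), add(Z, SZ))))))))))))
  [36] S^9(Z)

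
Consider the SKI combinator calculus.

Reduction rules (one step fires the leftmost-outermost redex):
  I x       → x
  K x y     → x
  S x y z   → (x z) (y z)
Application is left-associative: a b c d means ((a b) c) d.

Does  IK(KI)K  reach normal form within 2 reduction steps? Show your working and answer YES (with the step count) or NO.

  start: IK(KI)K
  [1] K(KI)K
  [2] KI

Answer: YES — reaches normal form KI in 2 ≤ 2 steps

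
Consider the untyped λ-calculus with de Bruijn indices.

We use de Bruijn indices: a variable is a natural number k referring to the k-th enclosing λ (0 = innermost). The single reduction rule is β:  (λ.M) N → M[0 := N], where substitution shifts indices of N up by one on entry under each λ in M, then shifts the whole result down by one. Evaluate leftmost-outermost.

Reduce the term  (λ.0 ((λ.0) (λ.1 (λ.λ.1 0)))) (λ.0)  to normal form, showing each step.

Answer: normal form = λ.λ.λ.1 0  (in 4 steps)

Working:
  start: (λ.0 ((λ.0) (λ.1 (λ.λ.1 0)))) (λ.0)
  [1] (λ.0) ((λ.0) (λ.(λ.0) (λ.λ.1 0)))
  [2] (λ.0) (λ.(λ.0) (λ.λ.1 0))
  [3] λ.(λ.0) (λ.λ.1 0)
  [4] λ.λ.λ.1 0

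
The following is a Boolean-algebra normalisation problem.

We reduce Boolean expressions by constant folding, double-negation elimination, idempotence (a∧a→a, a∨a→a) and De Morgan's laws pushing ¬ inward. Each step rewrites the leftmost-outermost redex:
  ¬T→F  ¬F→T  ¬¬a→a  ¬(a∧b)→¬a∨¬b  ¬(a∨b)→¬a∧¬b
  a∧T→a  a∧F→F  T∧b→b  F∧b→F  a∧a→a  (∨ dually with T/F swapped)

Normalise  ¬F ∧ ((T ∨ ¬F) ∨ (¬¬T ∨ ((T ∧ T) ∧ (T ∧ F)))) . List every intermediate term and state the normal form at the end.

  start: ¬F ∧ ((T ∨ ¬F) ∨ (¬¬T ∨ ((T ∧ T) ∧ (T ∧ F))))
  →1  T ∧ ((T ∨ ¬F) ∨ (¬¬T ∨ ((T ∧ T) ∧ (T ∧ F))))
  →2  (T ∨ ¬F) ∨ (¬¬T ∨ ((T ∧ T) ∧ (T ∧ F)))
  →3  T ∨ (¬¬T ∨ ((T ∧ T) ∧ (T ∧ F)))
  →4  T

Answer: normal form = T  (in 4 steps)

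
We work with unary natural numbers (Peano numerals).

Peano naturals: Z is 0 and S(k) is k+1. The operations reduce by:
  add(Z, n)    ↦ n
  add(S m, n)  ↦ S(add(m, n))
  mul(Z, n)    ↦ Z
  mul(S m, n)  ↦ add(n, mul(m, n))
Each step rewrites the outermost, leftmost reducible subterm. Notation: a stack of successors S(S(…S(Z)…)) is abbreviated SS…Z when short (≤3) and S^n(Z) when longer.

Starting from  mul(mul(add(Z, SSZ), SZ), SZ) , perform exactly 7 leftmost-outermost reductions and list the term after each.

Answer: after 7 steps: S(mul(mul(SZ, SZ), SZ))

Reduction:
  start: mul(mul(add(Z, SSZ), SZ), SZ)
  →1  mul(mul(SSZ, SZ), SZ)
  →2  mul(add(SZ, mul(SZ, SZ)), SZ)
  →3  mul(S(add(Z, mul(SZ, SZ))), SZ)
  →4  add(SZ, mul(add(Z, mul(SZ, SZ)), SZ))
  →5  S(add(Z, mul(add(Z, mul(SZ, SZ)), SZ)))
  →6  S(mul(add(Z, mul(SZ, SZ)), SZ))
  →7  S(mul(mul(SZ, SZ), SZ))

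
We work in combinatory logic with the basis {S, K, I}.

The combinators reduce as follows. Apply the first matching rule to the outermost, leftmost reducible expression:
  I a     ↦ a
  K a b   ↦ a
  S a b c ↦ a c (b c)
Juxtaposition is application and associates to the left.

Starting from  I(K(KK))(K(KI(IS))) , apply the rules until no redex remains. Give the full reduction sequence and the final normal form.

Answer: normal form = KK  (in 2 steps)

Derivation:
  start: I(K(KK))(K(KI(IS)))
  step 1: K(KK)(K(KI(IS)))
  step 2: KK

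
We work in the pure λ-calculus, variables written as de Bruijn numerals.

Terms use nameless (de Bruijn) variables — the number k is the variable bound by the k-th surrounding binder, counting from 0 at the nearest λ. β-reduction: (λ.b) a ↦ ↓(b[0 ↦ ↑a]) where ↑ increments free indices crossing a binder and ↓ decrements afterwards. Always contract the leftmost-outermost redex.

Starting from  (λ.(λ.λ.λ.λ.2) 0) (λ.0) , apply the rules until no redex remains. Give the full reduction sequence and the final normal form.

Answer: normal form = λ.λ.λ.2  (in 2 steps)

Derivation:
  start: (λ.(λ.λ.λ.λ.2) 0) (λ.0)
  →1  (λ.λ.λ.λ.2) (λ.0)
  →2  λ.λ.λ.2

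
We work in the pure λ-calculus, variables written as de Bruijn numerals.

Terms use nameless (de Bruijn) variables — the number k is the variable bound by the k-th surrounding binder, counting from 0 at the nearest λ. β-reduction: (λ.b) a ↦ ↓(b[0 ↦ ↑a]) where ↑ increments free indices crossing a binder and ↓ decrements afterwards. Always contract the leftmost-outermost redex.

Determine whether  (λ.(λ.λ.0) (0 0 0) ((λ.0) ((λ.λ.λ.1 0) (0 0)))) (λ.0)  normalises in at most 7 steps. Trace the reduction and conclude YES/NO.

  start: (λ.(λ.λ.0) (0 0 0) ((λ.0) ((λ.λ.λ.1 0) (0 0)))) (λ.0)
  →1  (λ.λ.0) ((λ.0) (λ.0) (λ.0)) ((λ.0) ((λ.λ.λ.1 0) ((λ.0) (λ.0))))
  →2  (λ.0) ((λ.0) ((λ.λ.λ.1 0) ((λ.0) (λ.0))))
  →3  (λ.0) ((λ.λ.λ.1 0) ((λ.0) (λ.0)))
  →4  (λ.λ.λ.1 0) ((λ.0) (λ.0))
  →5  λ.λ.1 0

Answer: YES — reaches normal form λ.λ.1 0 in 5 ≤ 7 steps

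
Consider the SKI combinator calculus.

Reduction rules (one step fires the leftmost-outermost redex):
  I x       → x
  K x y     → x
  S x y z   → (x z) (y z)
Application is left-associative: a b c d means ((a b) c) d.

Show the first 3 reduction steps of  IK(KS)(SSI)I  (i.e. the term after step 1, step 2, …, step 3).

  start: IK(KS)(SSI)I
  step 1: K(KS)(SSI)I
  step 2: KSI
  step 3: S

Answer: after 3 steps: S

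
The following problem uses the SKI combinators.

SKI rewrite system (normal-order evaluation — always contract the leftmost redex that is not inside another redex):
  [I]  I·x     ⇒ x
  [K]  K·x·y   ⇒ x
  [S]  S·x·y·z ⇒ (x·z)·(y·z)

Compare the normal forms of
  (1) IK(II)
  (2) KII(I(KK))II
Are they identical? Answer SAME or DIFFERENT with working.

Term A:
  start: IK(II)
  step 1: K(II)
  step 2: KI

Term B:
  start: KII(I(KK))II
  step 1: I(I(KK))II
  step 2: I(KK)II
  step 3: KKII
  step 4: KI

Answer: SAME — A ⇓ KI, B ⇓ KI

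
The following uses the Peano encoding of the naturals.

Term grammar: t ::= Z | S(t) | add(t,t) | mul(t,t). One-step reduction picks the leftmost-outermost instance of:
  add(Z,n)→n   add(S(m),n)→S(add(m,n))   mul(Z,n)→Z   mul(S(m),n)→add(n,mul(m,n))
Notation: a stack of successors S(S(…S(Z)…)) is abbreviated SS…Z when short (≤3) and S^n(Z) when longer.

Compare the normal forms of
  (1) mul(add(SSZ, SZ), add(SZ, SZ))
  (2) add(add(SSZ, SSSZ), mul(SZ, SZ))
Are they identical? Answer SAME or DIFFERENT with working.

Answer: SAME — A ⇓ S^6(Z), B ⇓ S^6(Z)

Working:
Term A:
  start: mul(add(SSZ, SZ), add(SZ, SZ))
  [1] mul(S(add(SZ, SZ)), add(SZ, SZ))
  [2] add(add(SZ, SZ), mul(add(SZ, SZ), add(SZ, SZ)))
  [3] add(S(add(Z, SZ)), mul(add(SZ, SZ), add(SZ, SZ)))
  [4] S(add(add(Z, SZ), mul(add(SZ, SZ), add(SZ, SZ))))
  [5] S(add(SZ, mul(add(SZ, SZ), add(SZ, SZ))))
  [6] S(S(add(Z, mul(add(SZ, SZ), add(SZ, SZ)))))
  [7] S(S(mul(add(SZ, SZ), add(SZ, SZ))))
  [8] S(S(mul(S(add(Z, SZ)), add(SZ, SZ))))
  [9] S(S(add(add(SZ, SZ), mul(add(Z, SZ), add(SZ, SZ)))))
  [10] S(S(add(S(add(Z, SZ)), mul(add(Z, SZ), add(SZ, SZ)))))
  [11] S(S(S(add(add(Z, SZ), mul(add(Z, SZ), add(SZ, SZ))))))
  [12] S(S(S(add(SZ, mul(add(Z, SZ), add(SZ, SZ))))))
  [13] S(S(S(S(add(Z, mul(add(Z, SZ), add(SZ, SZ)))))))
  [14] S(S(S(S(mul(add(Z, SZ), add(SZ, SZ))))))
  [15] S(S(S(S(mul(SZ, add(SZ, SZ))))))
  [16] S(S(S(S(add(add(SZ, SZ), mul(Z, add(SZ, SZ)))))))
  [17] S(S(S(S(add(S(add(Z, SZ)), mul(Z, add(SZ, SZ)))))))
  [18] S(S(S(S(S(add(add(Z, SZ), mul(Z, add(SZ, SZ))))))))
  [19] S(S(S(S(S(add(SZ, mul(Z, add(SZ, SZ))))))))
  [20] S(S(S(S(S(S(add(Z, mul(Z, add(SZ, SZ)))))))))
  [21] S(S(S(S(S(S(mul(Z, add(SZ, SZ))))))))
  [22] S^6(Z)

Term B:
  start: add(add(SSZ, SSSZ), mul(SZ, SZ))
  [1] add(S(add(SZ, SSSZ)), mul(SZ, SZ))
  [2] S(add(add(SZ, SSSZ), mul(SZ, SZ)))
  [3] S(add(S(add(Z, SSSZ)), mul(SZ, SZ)))
  [4] S(S(add(add(Z, SSSZ), mul(SZ, SZ))))
  [5] S(S(add(SSSZ, mul(SZ, SZ))))
  [6] S(S(S(add(SSZ, mul(SZ, SZ)))))
  [7] S(S(S(S(add(SZ, mul(SZ, SZ))))))
  [8] S(S(S(S(S(add(Z, mul(SZ, SZ)))))))
  [9] S(S(S(S(S(mul(SZ, SZ))))))
  [10] S(S(S(S(S(add(SZ, mul(Z, SZ)))))))
  [11] S(S(S(S(S(S(add(Z, mul(Z, SZ))))))))
  [12] S(S(S(S(S(S(mul(Z, SZ)))))))
  [13] S^6(Z)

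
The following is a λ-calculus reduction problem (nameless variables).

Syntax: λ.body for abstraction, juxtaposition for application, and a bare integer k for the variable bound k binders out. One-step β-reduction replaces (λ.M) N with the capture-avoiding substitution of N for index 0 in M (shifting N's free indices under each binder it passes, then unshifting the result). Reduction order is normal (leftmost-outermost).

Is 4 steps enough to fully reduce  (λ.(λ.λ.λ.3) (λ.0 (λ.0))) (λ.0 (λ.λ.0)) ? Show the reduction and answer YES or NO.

Answer: YES — reaches normal form λ.λ.λ.0 (λ.λ.0) in 2 ≤ 4 steps

Derivation:
  start: (λ.(λ.λ.λ.3) (λ.0 (λ.0))) (λ.0 (λ.λ.0))
  →1  (λ.λ.λ.λ.0 (λ.λ.0)) (λ.0 (λ.0))
  →2  λ.λ.λ.0 (λ.λ.0)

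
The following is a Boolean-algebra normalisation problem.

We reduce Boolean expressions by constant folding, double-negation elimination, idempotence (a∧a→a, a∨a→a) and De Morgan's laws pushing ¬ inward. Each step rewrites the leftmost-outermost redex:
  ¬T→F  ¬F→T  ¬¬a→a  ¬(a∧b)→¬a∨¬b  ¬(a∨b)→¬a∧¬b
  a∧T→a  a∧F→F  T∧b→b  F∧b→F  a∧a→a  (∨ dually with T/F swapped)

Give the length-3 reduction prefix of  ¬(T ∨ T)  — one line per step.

  start: ¬(T ∨ T)
  →1  ¬T ∧ ¬T
  →2  ¬T
  →3  F

Answer: after 3 steps: F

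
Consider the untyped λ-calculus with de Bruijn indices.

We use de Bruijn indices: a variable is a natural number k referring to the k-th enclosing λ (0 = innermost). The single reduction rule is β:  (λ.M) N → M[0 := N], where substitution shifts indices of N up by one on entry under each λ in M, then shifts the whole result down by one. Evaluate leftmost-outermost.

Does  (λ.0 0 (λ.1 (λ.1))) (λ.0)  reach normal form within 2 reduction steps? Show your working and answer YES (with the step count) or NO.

Answer: NO — after 2 steps the term is (λ.0) (λ.(λ.0) (λ.1)), not yet normal

Working:
  start: (λ.0 0 (λ.1 (λ.1))) (λ.0)
  →1  (λ.0) (λ.0) (λ.(λ.0) (λ.1))
  →2  (λ.0) (λ.(λ.0) (λ.1))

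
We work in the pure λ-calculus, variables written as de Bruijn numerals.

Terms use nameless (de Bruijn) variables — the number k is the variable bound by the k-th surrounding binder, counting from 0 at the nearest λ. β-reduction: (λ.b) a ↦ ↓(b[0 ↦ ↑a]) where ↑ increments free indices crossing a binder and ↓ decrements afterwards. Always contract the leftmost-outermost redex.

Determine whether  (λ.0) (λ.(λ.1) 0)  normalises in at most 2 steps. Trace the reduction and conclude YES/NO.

Answer: YES — reaches normal form λ.0 in 2 ≤ 2 steps

Working:
  start: (λ.0) (λ.(λ.1) 0)
  →1  λ.(λ.1) 0
  →2  λ.0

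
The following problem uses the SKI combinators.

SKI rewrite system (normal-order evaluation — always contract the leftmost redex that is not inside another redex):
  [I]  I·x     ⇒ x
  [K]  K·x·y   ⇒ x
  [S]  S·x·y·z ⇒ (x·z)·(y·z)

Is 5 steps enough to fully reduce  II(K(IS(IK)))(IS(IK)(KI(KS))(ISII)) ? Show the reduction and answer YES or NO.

  start: II(K(IS(IK)))(IS(IK)(KI(KS))(ISII))
  [1] I(K(IS(IK)))(IS(IK)(KI(KS))(ISII))
  [2] K(IS(IK))(IS(IK)(KI(KS))(ISII))
  [3] IS(IK)
  [4] S(IK)
  [5] SK

Answer: YES — reaches normal form SK in 5 ≤ 5 steps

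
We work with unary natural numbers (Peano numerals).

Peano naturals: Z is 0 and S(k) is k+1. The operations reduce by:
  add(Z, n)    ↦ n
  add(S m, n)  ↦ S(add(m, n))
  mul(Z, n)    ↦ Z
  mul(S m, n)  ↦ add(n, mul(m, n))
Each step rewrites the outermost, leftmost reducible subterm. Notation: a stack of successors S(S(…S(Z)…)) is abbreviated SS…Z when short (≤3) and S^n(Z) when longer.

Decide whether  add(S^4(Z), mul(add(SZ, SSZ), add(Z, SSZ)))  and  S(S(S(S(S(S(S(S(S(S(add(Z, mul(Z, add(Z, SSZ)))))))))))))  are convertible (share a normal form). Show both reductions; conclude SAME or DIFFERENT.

Term A:
  start: add(S^4(Z), mul(add(SZ, SSZ), add(Z, SSZ)))
  →1  S(add(SSSZ, mul(add(SZ, SSZ), add(Z, SSZ))))
  →2  S(S(add(SSZ, mul(add(SZ, SSZ), add(Z, SSZ)))))
  →3  S(S(S(add(SZ, mul(add(SZ, SSZ), add(Z, SSZ))))))
  →4  S(S(S(S(add(Z, mul(add(SZ, SSZ), add(Z, SSZ)))))))
  →5  S(S(S(S(mul(add(SZ, SSZ), add(Z, SSZ))))))
  →6  S(S(S(S(mul(S(add(Z, SSZ)), add(Z, SSZ))))))
  →7  S(S(S(S(add(add(Z, SSZ), mul(add(Z, SSZ), add(Z, SSZ)))))))
  →8  S(S(S(S(add(SSZ, mul(add(Z, SSZ), add(Z, SSZ)))))))
  →9  S(S(S(S(S(add(SZ, mul(add(Z, SSZ), add(Z, SSZ))))))))
  →10  S(S(S(S(S(S(add(Z, mul(add(Z, SSZ), add(Z, SSZ)))))))))
  →11  S(S(S(S(S(S(mul(add(Z, SSZ), add(Z, SSZ))))))))
  →12  S(S(S(S(S(S(mul(SSZ, add(Z, SSZ))))))))
  →13  S(S(S(S(S(S(add(add(Z, SSZ), mul(SZ, add(Z, SSZ)))))))))
  →14  S(S(S(S(S(S(add(SSZ, mul(SZ, add(Z, SSZ)))))))))
  →15  S(S(S(S(S(S(S(add(SZ, mul(SZ, add(Z, SSZ))))))))))
  →16  S(S(S(S(S(S(S(S(add(Z, mul(SZ, add(Z, SSZ)))))))))))
  →17  S(S(S(S(S(S(S(S(mul(SZ, add(Z, SSZ))))))))))
  →18  S(S(S(S(S(S(S(S(add(add(Z, SSZ), mul(Z, add(Z, SSZ)))))))))))
  →19  S(S(S(S(S(S(S(S(add(SSZ, mul(Z, add(Z, SSZ)))))))))))
  →20  S(S(S(S(S(S(S(S(S(add(SZ, mul(Z, add(Z, SSZ))))))))))))
  →21  S(S(S(S(S(S(S(S(S(S(add(Z, mul(Z, add(Z, SSZ)))))))))))))
  →22  S(S(S(S(S(S(S(S(S(S(mul(Z, add(Z, SSZ))))))))))))
  →23  S^10(Z)

Term B:
  start: S(S(S(S(S(S(S(S(S(S(add(Z, mul(Z, add(Z, SSZ)))))))))))))
  →1  S(S(S(S(S(S(S(S(S(S(mul(Z, add(Z, SSZ))))))))))))
  →2  S^10(Z)

Answer: SAME — A ⇓ S^10(Z), B ⇓ S^10(Z)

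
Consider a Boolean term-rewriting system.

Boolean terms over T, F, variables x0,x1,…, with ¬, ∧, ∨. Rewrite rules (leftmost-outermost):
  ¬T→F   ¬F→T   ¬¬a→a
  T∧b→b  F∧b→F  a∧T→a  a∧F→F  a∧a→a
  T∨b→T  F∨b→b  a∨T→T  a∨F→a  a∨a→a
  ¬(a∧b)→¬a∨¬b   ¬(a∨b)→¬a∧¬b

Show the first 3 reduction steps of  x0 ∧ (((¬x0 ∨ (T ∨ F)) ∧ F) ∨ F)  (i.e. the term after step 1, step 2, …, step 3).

  start: x0 ∧ (((¬x0 ∨ (T ∨ F)) ∧ F) ∨ F)
  step 1: x0 ∧ ((¬x0 ∨ (T ∨ F)) ∧ F)
  step 2: x0 ∧ F
  step 3: F

Answer: after 3 steps: F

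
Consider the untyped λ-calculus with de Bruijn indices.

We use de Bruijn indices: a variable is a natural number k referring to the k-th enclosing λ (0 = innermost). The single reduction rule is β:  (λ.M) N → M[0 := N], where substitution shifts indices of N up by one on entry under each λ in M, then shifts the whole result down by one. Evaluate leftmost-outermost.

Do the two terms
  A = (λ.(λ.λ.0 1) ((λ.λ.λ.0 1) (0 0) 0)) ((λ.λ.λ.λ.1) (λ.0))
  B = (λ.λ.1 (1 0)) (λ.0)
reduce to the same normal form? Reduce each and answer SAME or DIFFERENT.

Answer: DIFFERENT — A ⇓ λ.0 (λ.0 (λ.λ.λ.1)), B ⇓ λ.0

Reduction:
Term A:
  start: (λ.(λ.λ.0 1) ((λ.λ.λ.0 1) (0 0) 0)) ((λ.λ.λ.λ.1) (λ.0))
  [1] (λ.λ.0 1) ((λ.λ.λ.0 1) ((λ.λ.λ.λ.1) (λ.0) ((λ.λ.λ.λ.1) (λ.0))) ((λ.λ.λ.λ.1) (λ.0)))
  [2] λ.0 ((λ.λ.λ.0 1) ((λ.λ.λ.λ.1) (λ.0) ((λ.λ.λ.λ.1) (λ.0))) ((λ.λ.λ.λ.1) (λ.0)))
  [3] λ.0 ((λ.λ.0 1) ((λ.λ.λ.λ.1) (λ.0)))
  [4] λ.0 (λ.0 ((λ.λ.λ.λ.1) (λ.0)))
  [5] λ.0 (λ.0 (λ.λ.λ.1))

Term B:
  start: (λ.λ.1 (1 0)) (λ.0)
  [1] λ.(λ.0) ((λ.0) 0)
  [2] λ.(λ.0) 0
  [3] λ.0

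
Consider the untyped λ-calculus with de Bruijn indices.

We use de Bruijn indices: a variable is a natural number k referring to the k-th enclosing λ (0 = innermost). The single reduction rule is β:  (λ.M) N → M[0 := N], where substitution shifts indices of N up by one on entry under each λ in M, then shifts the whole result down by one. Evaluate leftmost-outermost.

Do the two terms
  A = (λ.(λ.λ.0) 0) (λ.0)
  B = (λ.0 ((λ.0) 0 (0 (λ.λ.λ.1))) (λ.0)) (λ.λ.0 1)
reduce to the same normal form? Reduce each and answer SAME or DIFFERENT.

Term A:
  start: (λ.(λ.λ.0) 0) (λ.0)
  →1  (λ.λ.0) (λ.0)
  →2  λ.0

Term B:
  start: (λ.0 ((λ.0) 0 (0 (λ.λ.λ.1))) (λ.0)) (λ.λ.0 1)
  →1  (λ.λ.0 1) ((λ.0) (λ.λ.0 1) ((λ.λ.0 1) (λ.λ.λ.1))) (λ.0)
  →2  (λ.0 ((λ.0) (λ.λ.0 1) ((λ.λ.0 1) (λ.λ.λ.1)))) (λ.0)
  →3  (λ.0) ((λ.0) (λ.λ.0 1) ((λ.λ.0 1) (λ.λ.λ.1)))
  →4  (λ.0) (λ.λ.0 1) ((λ.λ.0 1) (λ.λ.λ.1))
  →5  (λ.λ.0 1) ((λ.λ.0 1) (λ.λ.λ.1))
  →6  λ.0 ((λ.λ.0 1) (λ.λ.λ.1))
  →7  λ.0 (λ.0 (λ.λ.λ.1))

Answer: DIFFERENT — A ⇓ λ.0, B ⇓ λ.0 (λ.0 (λ.λ.λ.1))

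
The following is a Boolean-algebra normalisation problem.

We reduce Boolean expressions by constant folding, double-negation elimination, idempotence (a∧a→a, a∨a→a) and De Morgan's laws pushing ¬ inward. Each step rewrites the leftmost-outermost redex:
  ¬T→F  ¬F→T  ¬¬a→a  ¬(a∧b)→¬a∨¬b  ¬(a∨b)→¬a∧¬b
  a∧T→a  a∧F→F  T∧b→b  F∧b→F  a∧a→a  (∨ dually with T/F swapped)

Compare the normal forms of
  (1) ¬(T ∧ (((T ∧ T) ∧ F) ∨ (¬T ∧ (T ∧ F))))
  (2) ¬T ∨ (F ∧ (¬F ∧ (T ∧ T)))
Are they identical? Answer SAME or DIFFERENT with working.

Term A:
  start: ¬(T ∧ (((T ∧ T) ∧ F) ∨ (¬T ∧ (T ∧ F))))
  step 1: ¬T ∨ ¬(((T ∧ T) ∧ F) ∨ (¬T ∧ (T ∧ F)))
  step 2: F ∨ ¬(((T ∧ T) ∧ F) ∨ (¬T ∧ (T ∧ F)))
  step 3: ¬(((T ∧ T) ∧ F) ∨ (¬T ∧ (T ∧ F)))
  step 4: ¬((T ∧ T) ∧ F) ∧ ¬(¬T ∧ (T ∧ F))
  step 5: (¬(T ∧ T) ∨ ¬F) ∧ ¬(¬T ∧ (T ∧ F))
  step 6: ((¬T ∨ ¬T) ∨ ¬F) ∧ ¬(¬T ∧ (T ∧ F))
  step 7: (¬T ∨ ¬F) ∧ ¬(¬T ∧ (T ∧ F))
  step 8: (F ∨ ¬F) ∧ ¬(¬T ∧ (T ∧ F))
  step 9: ¬F ∧ ¬(¬T ∧ (T ∧ F))
  step 10: T ∧ ¬(¬T ∧ (T ∧ F))
  step 11: ¬(¬T ∧ (T ∧ F))
  step 12: ¬¬T ∨ ¬(T ∧ F)
  step 13: T ∨ ¬(T ∧ F)
  step 14: T

Term B:
  start: ¬T ∨ (F ∧ (¬F ∧ (T ∧ T)))
  step 1: F ∨ (F ∧ (¬F ∧ (T ∧ T)))
  step 2: F ∧ (¬F ∧ (T ∧ T))
  step 3: F

Answer: DIFFERENT — A ⇓ T, B ⇓ F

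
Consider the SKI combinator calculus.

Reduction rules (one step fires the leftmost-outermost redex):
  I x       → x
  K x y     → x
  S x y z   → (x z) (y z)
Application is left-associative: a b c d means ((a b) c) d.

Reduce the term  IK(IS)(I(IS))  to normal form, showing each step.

Answer: normal form = S  (in 3 steps)

Derivation:
  start: IK(IS)(I(IS))
  →1  K(IS)(I(IS))
  →2  IS
  →3  S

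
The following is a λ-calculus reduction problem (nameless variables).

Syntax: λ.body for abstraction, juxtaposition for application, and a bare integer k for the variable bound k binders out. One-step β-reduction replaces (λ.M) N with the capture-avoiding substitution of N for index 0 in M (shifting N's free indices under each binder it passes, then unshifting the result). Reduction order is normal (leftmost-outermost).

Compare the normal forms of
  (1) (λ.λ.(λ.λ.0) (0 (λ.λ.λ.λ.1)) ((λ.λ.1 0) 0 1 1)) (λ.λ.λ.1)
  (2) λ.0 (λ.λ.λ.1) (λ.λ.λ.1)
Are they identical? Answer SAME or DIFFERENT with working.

Answer: SAME — A ⇓ λ.0 (λ.λ.λ.1) (λ.λ.λ.1), B ⇓ λ.0 (λ.λ.λ.1) (λ.λ.λ.1)

Working:
Term A:
  start: (λ.λ.(λ.λ.0) (0 (λ.λ.λ.λ.1)) ((λ.λ.1 0) 0 1 1)) (λ.λ.λ.1)
  [1] λ.(λ.λ.0) (0 (λ.λ.λ.λ.1)) ((λ.λ.1 0) 0 (λ.λ.λ.1) (λ.λ.λ.1))
  [2] λ.(λ.0) ((λ.λ.1 0) 0 (λ.λ.λ.1) (λ.λ.λ.1))
  [3] λ.(λ.λ.1 0) 0 (λ.λ.λ.1) (λ.λ.λ.1)
  [4] λ.(λ.1 0) (λ.λ.λ.1) (λ.λ.λ.1)
  [5] λ.0 (λ.λ.λ.1) (λ.λ.λ.1)

Term B:
  start: λ.0 (λ.λ.λ.1) (λ.λ.λ.1)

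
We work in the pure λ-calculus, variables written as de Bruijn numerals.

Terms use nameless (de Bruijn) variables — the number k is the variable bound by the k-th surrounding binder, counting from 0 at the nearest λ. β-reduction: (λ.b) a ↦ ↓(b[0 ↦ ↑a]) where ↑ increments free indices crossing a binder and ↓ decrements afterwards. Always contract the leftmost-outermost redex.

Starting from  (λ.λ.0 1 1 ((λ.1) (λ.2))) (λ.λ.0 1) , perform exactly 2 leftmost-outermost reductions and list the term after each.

Answer: after 2 steps: λ.0 (λ.λ.0 1) (λ.λ.0 1) 0

Derivation:
  start: (λ.λ.0 1 1 ((λ.1) (λ.2))) (λ.λ.0 1)
  →1  λ.0 (λ.λ.0 1) (λ.λ.0 1) ((λ.1) (λ.λ.λ.0 1))
  →2  λ.0 (λ.λ.0 1) (λ.λ.0 1) 0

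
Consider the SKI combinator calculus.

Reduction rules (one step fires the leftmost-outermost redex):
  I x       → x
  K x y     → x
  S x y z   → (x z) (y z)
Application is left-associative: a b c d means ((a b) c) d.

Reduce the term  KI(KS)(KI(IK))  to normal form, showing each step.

Answer: normal form = I  (in 3 steps)

Derivation:
  start: KI(KS)(KI(IK))
  [1] I(KI(IK))
  [2] KI(IK)
  [3] I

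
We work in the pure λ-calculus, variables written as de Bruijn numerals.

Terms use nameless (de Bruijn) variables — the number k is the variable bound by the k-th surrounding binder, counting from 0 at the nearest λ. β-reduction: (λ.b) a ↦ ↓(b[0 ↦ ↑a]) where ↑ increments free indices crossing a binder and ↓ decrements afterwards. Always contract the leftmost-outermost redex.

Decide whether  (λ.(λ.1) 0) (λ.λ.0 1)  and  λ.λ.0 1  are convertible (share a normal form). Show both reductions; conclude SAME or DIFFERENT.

Answer: SAME — A ⇓ λ.λ.0 1, B ⇓ λ.λ.0 1

Reduction:
Term A:
  start: (λ.(λ.1) 0) (λ.λ.0 1)
  →1  (λ.λ.λ.0 1) (λ.λ.0 1)
  →2  λ.λ.0 1

Term B:
  start: λ.λ.0 1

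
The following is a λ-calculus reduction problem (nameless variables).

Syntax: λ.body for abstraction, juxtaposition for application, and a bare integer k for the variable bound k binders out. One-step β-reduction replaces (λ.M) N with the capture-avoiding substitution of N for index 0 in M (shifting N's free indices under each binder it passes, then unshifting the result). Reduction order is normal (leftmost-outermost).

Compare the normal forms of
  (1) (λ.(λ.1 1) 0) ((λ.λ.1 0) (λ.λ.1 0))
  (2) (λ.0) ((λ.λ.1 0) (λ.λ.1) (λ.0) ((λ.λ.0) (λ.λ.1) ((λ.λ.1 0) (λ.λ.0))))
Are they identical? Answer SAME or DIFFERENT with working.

Term A:
  start: (λ.(λ.1 1) 0) ((λ.λ.1 0) (λ.λ.1 0))
  step 1: (λ.(λ.λ.1 0) (λ.λ.1 0) ((λ.λ.1 0) (λ.λ.1 0))) ((λ.λ.1 0) (λ.λ.1 0))
  step 2: (λ.λ.1 0) (λ.λ.1 0) ((λ.λ.1 0) (λ.λ.1 0))
  step 3: (λ.(λ.λ.1 0) 0) ((λ.λ.1 0) (λ.λ.1 0))
  step 4: (λ.λ.1 0) ((λ.λ.1 0) (λ.λ.1 0))
  step 5: λ.(λ.λ.1 0) (λ.λ.1 0) 0
  step 6: λ.(λ.(λ.λ.1 0) 0) 0
  step 7: λ.(λ.λ.1 0) 0
  step 8: λ.λ.1 0

Term B:
  start: (λ.0) ((λ.λ.1 0) (λ.λ.1) (λ.0) ((λ.λ.0) (λ.λ.1) ((λ.λ.1 0) (λ.λ.0))))
  step 1: (λ.λ.1 0) (λ.λ.1) (λ.0) ((λ.λ.0) (λ.λ.1) ((λ.λ.1 0) (λ.λ.0)))
  step 2: (λ.(λ.λ.1) 0) (λ.0) ((λ.λ.0) (λ.λ.1) ((λ.λ.1 0) (λ.λ.0)))
  step 3: (λ.λ.1) (λ.0) ((λ.λ.0) (λ.λ.1) ((λ.λ.1 0) (λ.λ.0)))
  step 4: (λ.λ.0) ((λ.λ.0) (λ.λ.1) ((λ.λ.1 0) (λ.λ.0)))
  step 5: λ.0

Answer: DIFFERENT — A ⇓ λ.λ.1 0, B ⇓ λ.0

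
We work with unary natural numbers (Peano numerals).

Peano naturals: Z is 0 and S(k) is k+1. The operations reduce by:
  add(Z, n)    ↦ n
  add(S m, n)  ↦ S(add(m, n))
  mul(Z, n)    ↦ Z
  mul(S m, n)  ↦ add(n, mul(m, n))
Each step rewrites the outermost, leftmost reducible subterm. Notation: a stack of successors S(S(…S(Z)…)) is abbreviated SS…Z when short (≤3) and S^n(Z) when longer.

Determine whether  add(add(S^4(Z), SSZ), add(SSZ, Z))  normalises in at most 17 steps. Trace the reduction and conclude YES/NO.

Answer: YES — reaches normal form S^8(Z) in 15 ≤ 17 steps

Derivation:
  start: add(add(S^4(Z), SSZ), add(SSZ, Z))
  [1] add(S(add(SSSZ, SSZ)), add(SSZ, Z))
  [2] S(add(add(SSSZ, SSZ), add(SSZ, Z)))
  [3] S(add(S(add(SSZ, SSZ)), add(SSZ, Z)))
  [4] S(S(add(add(SSZ, SSZ), add(SSZ, Z))))
  [5] S(S(add(S(add(SZ, SSZ)), add(SSZ, Z))))
  [6] S(S(S(add(add(SZ, SSZ), add(SSZ, Z)))))
  [7] S(S(S(add(S(add(Z, SSZ)), add(SSZ, Z)))))
  [8] S(S(S(S(add(add(Z, SSZ), add(SSZ, Z))))))
  [9] S(S(S(S(add(SSZ, add(SSZ, Z))))))
  [10] S(S(S(S(S(add(SZ, add(SSZ, Z)))))))
  [11] S(S(S(S(S(S(add(Z, add(SSZ, Z))))))))
  [12] S(S(S(S(S(S(add(SSZ, Z)))))))
  [13] S(S(S(S(S(S(S(add(SZ, Z))))))))
  [14] S(S(S(S(S(S(S(S(add(Z, Z)))))))))
  [15] S^8(Z)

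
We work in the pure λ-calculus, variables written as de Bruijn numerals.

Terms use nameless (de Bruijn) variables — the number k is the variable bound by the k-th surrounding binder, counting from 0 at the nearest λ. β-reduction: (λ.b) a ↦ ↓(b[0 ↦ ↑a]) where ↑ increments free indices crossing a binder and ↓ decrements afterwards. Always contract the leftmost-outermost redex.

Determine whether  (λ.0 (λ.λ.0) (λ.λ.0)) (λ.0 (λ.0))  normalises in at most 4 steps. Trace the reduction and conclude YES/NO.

Answer: YES — reaches normal form λ.λ.0 in 4 ≤ 4 steps

Working:
  start: (λ.0 (λ.λ.0) (λ.λ.0)) (λ.0 (λ.0))
  [1] (λ.0 (λ.0)) (λ.λ.0) (λ.λ.0)
  [2] (λ.λ.0) (λ.0) (λ.λ.0)
  [3] (λ.0) (λ.λ.0)
  [4] λ.λ.0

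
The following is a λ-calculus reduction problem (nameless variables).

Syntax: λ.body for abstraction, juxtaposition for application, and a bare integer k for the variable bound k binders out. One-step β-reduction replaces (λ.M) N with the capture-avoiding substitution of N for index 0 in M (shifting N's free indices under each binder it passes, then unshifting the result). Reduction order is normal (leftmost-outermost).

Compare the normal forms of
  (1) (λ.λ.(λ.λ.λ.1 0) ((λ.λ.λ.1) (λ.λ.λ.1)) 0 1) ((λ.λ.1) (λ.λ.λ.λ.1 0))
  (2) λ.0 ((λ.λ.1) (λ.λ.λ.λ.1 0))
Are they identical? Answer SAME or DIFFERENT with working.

Term A:
  start: (λ.λ.(λ.λ.λ.1 0) ((λ.λ.λ.1) (λ.λ.λ.1)) 0 1) ((λ.λ.1) (λ.λ.λ.λ.1 0))
  →1  λ.(λ.λ.λ.1 0) ((λ.λ.λ.1) (λ.λ.λ.1)) 0 ((λ.λ.1) (λ.λ.λ.λ.1 0))
  →2  λ.(λ.λ.1 0) 0 ((λ.λ.1) (λ.λ.λ.λ.1 0))
  →3  λ.(λ.1 0) ((λ.λ.1) (λ.λ.λ.λ.1 0))
  →4  λ.0 ((λ.λ.1) (λ.λ.λ.λ.1 0))
  →5  λ.0 (λ.λ.λ.λ.λ.1 0)

Term B:
  start: λ.0 ((λ.λ.1) (λ.λ.λ.λ.1 0))
  →1  λ.0 (λ.λ.λ.λ.λ.1 0)

Answer: SAME — A ⇓ λ.0 (λ.λ.λ.λ.λ.1 0), B ⇓ λ.0 (λ.λ.λ.λ.λ.1 0)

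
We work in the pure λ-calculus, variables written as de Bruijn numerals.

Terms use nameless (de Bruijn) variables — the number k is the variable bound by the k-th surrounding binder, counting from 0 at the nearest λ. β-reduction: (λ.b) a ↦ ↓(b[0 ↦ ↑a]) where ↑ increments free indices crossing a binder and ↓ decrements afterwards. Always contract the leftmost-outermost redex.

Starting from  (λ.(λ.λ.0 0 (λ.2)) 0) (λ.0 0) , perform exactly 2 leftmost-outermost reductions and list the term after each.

Answer: after 2 steps: λ.0 0 (λ.λ.0 0)

Working:
  start: (λ.(λ.λ.0 0 (λ.2)) 0) (λ.0 0)
  →1  (λ.λ.0 0 (λ.2)) (λ.0 0)
  →2  λ.0 0 (λ.λ.0 0)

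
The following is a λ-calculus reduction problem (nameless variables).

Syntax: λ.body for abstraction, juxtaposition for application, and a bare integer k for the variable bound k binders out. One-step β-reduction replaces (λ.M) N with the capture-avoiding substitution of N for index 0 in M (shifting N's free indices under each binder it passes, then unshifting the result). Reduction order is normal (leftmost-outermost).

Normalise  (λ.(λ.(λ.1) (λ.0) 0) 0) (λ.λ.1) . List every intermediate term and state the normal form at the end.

  start: (λ.(λ.(λ.1) (λ.0) 0) 0) (λ.λ.1)
  →1  (λ.(λ.1) (λ.0) 0) (λ.λ.1)
  →2  (λ.λ.λ.1) (λ.0) (λ.λ.1)
  →3  (λ.λ.1) (λ.λ.1)
  →4  λ.λ.λ.1

Answer: normal form = λ.λ.λ.1  (in 4 steps)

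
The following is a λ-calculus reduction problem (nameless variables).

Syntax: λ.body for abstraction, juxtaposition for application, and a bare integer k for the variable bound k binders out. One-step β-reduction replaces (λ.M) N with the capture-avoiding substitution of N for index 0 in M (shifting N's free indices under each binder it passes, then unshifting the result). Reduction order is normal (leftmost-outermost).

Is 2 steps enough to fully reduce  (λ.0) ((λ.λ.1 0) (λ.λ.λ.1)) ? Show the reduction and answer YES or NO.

  start: (λ.0) ((λ.λ.1 0) (λ.λ.λ.1))
  →1  (λ.λ.1 0) (λ.λ.λ.1)
  →2  λ.(λ.λ.λ.1) 0

Answer: NO — after 2 steps the term is λ.(λ.λ.λ.1) 0, not yet normal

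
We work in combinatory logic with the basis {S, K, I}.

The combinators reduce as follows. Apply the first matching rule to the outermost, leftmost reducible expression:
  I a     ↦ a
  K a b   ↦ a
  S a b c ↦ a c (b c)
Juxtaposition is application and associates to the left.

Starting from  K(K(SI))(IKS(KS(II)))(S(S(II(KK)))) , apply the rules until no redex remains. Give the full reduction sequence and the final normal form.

Answer: normal form = SI  (in 2 steps)

Derivation:
  start: K(K(SI))(IKS(KS(II)))(S(S(II(KK))))
  [1] K(SI)(S(S(II(KK))))
  [2] SI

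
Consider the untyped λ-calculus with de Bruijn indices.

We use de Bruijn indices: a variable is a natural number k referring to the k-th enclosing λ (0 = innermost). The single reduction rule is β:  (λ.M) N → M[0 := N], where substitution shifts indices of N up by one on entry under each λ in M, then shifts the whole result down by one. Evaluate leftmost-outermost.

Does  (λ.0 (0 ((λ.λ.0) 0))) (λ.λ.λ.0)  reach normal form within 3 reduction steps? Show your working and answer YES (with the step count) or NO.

Answer: YES — reaches normal form λ.λ.0 in 2 ≤ 3 steps

Working:
  start: (λ.0 (0 ((λ.λ.0) 0))) (λ.λ.λ.0)
  →1  (λ.λ.λ.0) ((λ.λ.λ.0) ((λ.λ.0) (λ.λ.λ.0)))
  →2  λ.λ.0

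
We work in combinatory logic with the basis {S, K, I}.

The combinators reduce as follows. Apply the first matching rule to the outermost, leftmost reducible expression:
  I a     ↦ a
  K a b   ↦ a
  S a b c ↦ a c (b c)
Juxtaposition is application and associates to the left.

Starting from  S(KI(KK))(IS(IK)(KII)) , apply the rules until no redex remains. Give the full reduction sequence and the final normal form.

Answer: normal form = SI(SKI)  (in 4 steps)

Derivation:
  start: S(KI(KK))(IS(IK)(KII))
  step 1: SI(IS(IK)(KII))
  step 2: SI(S(IK)(KII))
  step 3: SI(SK(KII))
  step 4: SI(SKI)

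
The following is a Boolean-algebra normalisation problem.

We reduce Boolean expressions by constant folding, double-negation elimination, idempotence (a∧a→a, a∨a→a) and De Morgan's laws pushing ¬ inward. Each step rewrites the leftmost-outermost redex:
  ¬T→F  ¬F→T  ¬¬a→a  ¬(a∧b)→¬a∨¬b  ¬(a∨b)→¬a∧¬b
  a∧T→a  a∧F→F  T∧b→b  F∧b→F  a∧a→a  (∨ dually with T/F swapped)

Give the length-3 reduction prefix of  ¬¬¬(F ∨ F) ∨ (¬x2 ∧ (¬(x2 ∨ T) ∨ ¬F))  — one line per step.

Answer: after 3 steps: ¬F ∨ (¬x2 ∧ (¬(x2 ∨ T) ∨ ¬F))

Working:
  start: ¬¬¬(F ∨ F) ∨ (¬x2 ∧ (¬(x2 ∨ T) ∨ ¬F))
  →1  ¬(F ∨ F) ∨ (¬x2 ∧ (¬(x2 ∨ T) ∨ ¬F))
  →2  (¬F ∧ ¬F) ∨ (¬x2 ∧ (¬(x2 ∨ T) ∨ ¬F))
  →3  ¬F ∨ (¬x2 ∧ (¬(x2 ∨ T) ∨ ¬F))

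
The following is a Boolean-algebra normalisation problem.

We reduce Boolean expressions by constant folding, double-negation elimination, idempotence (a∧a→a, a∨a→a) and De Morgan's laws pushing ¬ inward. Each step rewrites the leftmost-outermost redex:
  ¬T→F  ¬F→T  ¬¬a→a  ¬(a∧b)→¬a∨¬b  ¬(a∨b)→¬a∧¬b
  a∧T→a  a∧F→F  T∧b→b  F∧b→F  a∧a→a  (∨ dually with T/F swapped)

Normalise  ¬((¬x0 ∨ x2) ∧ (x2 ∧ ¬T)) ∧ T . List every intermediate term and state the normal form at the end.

  start: ¬((¬x0 ∨ x2) ∧ (x2 ∧ ¬T)) ∧ T
  [1] ¬((¬x0 ∨ x2) ∧ (x2 ∧ ¬T))
  [2] ¬(¬x0 ∨ x2) ∨ ¬(x2 ∧ ¬T)
  [3] (¬¬x0 ∧ ¬x2) ∨ ¬(x2 ∧ ¬T)
  [4] (x0 ∧ ¬x2) ∨ ¬(x2 ∧ ¬T)
  [5] (x0 ∧ ¬x2) ∨ (¬x2 ∨ ¬¬T)
  [6] (x0 ∧ ¬x2) ∨ (¬x2 ∨ T)
  [7] (x0 ∧ ¬x2) ∨ T
  [8] T

Answer: normal form = T  (in 8 steps)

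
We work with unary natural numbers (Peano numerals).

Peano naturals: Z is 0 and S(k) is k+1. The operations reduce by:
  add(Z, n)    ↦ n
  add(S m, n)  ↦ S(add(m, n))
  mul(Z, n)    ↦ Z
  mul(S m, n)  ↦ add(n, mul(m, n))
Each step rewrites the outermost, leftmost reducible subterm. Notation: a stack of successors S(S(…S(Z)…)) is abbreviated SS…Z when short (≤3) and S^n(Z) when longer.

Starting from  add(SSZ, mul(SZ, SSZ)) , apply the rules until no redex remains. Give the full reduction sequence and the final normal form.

Answer: normal form = S^4(Z)  (in 8 steps)

Reduction:
  start: add(SSZ, mul(SZ, SSZ))
  [1] S(add(SZ, mul(SZ, SSZ)))
  [2] S(S(add(Z, mul(SZ, SSZ))))
  [3] S(S(mul(SZ, SSZ)))
  [4] S(S(add(SSZ, mul(Z, SSZ))))
  [5] S(S(S(add(SZ, mul(Z, SSZ)))))
  [6] S(S(S(S(add(Z, mul(Z, SSZ))))))
  [7] S(S(S(S(mul(Z, SSZ)))))
  [8] S^4(Z)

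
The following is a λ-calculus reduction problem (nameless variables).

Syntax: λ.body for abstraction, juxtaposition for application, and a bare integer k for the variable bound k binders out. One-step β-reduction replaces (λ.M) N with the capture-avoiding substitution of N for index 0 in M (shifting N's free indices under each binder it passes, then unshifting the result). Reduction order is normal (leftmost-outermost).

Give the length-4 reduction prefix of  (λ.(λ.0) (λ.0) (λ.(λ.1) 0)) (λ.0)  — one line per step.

Answer: after 4 steps: λ.0

Derivation:
  start: (λ.(λ.0) (λ.0) (λ.(λ.1) 0)) (λ.0)
  [1] (λ.0) (λ.0) (λ.(λ.1) 0)
  [2] (λ.0) (λ.(λ.1) 0)
  [3] λ.(λ.1) 0
  [4] λ.0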